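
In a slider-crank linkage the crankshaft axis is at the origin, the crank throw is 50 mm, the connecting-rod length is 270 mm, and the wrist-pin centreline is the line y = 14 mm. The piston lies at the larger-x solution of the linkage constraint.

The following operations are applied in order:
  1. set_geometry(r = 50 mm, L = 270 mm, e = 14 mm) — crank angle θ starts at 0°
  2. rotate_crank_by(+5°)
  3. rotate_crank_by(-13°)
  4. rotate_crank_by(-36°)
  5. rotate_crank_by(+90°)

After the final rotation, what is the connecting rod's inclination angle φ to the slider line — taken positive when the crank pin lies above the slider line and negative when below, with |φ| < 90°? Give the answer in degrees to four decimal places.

4.6667

set_geometry: r = 50 mm, L = 270 mm, e = 14 mm; θ ← 0°
rotate_crank_by(+5°): θ ← 0° +5° = 5°
rotate_crank_by(-13°): θ ← 5° -13° = -8°
rotate_crank_by(-36°): θ ← -8° -36° = -44°
rotate_crank_by(+90°): θ ← -44° +90° = 46°
crank pin P = (r cos θ, r sin θ) = (34.732919, 35.966990)
h = r sin θ − e = 35.966990 − 14 = 21.966990
sin φ = h / L = 21.966990 / 270 = 0.08135922
φ = arcsin(0.08135922) = 4.666698°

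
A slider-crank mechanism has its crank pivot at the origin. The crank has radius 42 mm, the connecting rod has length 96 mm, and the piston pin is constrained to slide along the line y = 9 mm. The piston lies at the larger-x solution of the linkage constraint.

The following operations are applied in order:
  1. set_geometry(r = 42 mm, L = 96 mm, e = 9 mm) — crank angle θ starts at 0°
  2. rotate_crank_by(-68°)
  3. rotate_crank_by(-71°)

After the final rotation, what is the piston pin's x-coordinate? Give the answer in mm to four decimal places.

set_geometry: r = 42 mm, L = 96 mm, e = 9 mm; θ ← 0°
rotate_crank_by(-68°): θ ← 0° -68° = -68°
rotate_crank_by(-71°): θ ← -68° -71° = -139°
crank pin P = (r cos θ, r sin θ) = (-31.697802, -27.554479)
h = r sin θ − e = -27.554479 − 9 = -36.554479
x = r cos θ + √(L² − h²) = -31.697802 + √(9216.0 − 1336.2300) = -31.697802 + 88.768069 = 57.070266

57.0703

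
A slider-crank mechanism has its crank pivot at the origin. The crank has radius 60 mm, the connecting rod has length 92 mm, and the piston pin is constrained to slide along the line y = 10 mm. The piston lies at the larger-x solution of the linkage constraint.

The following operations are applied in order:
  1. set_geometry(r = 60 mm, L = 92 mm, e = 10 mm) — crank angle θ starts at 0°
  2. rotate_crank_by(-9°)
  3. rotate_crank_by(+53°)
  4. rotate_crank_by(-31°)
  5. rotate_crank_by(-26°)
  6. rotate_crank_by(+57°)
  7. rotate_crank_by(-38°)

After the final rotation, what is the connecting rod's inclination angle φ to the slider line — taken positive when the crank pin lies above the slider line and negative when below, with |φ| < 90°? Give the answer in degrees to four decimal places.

-2.3225

set_geometry: r = 60 mm, L = 92 mm, e = 10 mm; θ ← 0°
rotate_crank_by(-9°): θ ← 0° -9° = -9°
rotate_crank_by(+53°): θ ← -9° +53° = 44°
rotate_crank_by(-31°): θ ← 44° -31° = 13°
rotate_crank_by(-26°): θ ← 13° -26° = -13°
rotate_crank_by(+57°): θ ← -13° +57° = 44°
rotate_crank_by(-38°): θ ← 44° -38° = 6°
crank pin P = (r cos θ, r sin θ) = (59.671314, 6.271708)
h = r sin θ − e = 6.271708 − 10 = -3.728292
sin φ = h / L = -3.728292 / 92 = -0.04052492
φ = arcsin(-0.04052492) = -2.322543°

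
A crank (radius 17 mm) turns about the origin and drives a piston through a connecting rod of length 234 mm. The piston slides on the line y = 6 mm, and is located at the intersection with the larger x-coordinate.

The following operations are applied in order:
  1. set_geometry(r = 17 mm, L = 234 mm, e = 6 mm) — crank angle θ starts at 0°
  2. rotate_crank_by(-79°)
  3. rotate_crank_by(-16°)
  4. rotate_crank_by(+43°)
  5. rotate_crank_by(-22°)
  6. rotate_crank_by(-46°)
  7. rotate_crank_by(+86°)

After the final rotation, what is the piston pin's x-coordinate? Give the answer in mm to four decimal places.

247.5793

set_geometry: r = 17 mm, L = 234 mm, e = 6 mm; θ ← 0°
rotate_crank_by(-79°): θ ← 0° -79° = -79°
rotate_crank_by(-16°): θ ← -79° -16° = -95°
rotate_crank_by(+43°): θ ← -95° +43° = -52°
rotate_crank_by(-22°): θ ← -52° -22° = -74°
rotate_crank_by(-46°): θ ← -74° -46° = -120°
rotate_crank_by(+86°): θ ← -120° +86° = -34°
crank pin P = (r cos θ, r sin θ) = (14.093639, -9.506279)
h = r sin θ − e = -9.506279 − 6 = -15.506279
x = r cos θ + √(L² − h²) = 14.093639 + √(54756.0 − 240.4447) = 14.093639 + 233.485664 = 247.579303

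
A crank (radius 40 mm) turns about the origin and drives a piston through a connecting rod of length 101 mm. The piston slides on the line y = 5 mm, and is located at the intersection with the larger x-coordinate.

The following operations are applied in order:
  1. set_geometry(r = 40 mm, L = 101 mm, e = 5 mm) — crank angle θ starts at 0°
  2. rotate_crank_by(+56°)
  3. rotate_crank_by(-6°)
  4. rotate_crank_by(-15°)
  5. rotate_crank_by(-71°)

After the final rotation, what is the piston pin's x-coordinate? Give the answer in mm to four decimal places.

set_geometry: r = 40 mm, L = 101 mm, e = 5 mm; θ ← 0°
rotate_crank_by(+56°): θ ← 0° +56° = 56°
rotate_crank_by(-6°): θ ← 56° -6° = 50°
rotate_crank_by(-15°): θ ← 50° -15° = 35°
rotate_crank_by(-71°): θ ← 35° -71° = -36°
crank pin P = (r cos θ, r sin θ) = (32.360680, -23.511410)
h = r sin θ − e = -23.511410 − 5 = -28.511410
x = r cos θ + √(L² − h²) = 32.360680 + √(10201.0 − 812.9005) = 32.360680 + 96.892206 = 129.252885

129.2529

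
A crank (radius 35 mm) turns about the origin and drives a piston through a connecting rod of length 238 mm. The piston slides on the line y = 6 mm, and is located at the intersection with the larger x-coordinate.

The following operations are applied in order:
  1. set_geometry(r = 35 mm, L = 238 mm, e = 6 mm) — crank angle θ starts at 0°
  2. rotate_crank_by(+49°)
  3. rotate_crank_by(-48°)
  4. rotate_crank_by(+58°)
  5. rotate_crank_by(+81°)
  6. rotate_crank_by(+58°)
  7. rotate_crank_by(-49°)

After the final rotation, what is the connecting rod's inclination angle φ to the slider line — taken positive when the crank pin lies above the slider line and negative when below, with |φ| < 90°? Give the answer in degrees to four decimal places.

2.8964

set_geometry: r = 35 mm, L = 238 mm, e = 6 mm; θ ← 0°
rotate_crank_by(+49°): θ ← 0° +49° = 49°
rotate_crank_by(-48°): θ ← 49° -48° = 1°
rotate_crank_by(+58°): θ ← 1° +58° = 59°
rotate_crank_by(+81°): θ ← 59° +81° = 140°
rotate_crank_by(+58°): θ ← 140° +58° = 198°
rotate_crank_by(-49°): θ ← 198° -49° = 149°
crank pin P = (r cos θ, r sin θ) = (-30.000856, 18.026333)
h = r sin θ − e = 18.026333 − 6 = 12.026333
sin φ = h / L = 12.026333 / 238 = 0.05053081
φ = arcsin(0.05053081) = 2.896436°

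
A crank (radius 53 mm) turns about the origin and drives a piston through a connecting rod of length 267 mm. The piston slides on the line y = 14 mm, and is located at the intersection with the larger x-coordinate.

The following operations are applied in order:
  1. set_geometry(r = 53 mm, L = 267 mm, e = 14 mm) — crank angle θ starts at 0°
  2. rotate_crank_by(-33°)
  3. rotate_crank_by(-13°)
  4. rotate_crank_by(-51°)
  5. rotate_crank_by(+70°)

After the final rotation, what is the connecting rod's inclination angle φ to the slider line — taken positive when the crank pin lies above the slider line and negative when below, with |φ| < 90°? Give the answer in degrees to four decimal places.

-8.1956

set_geometry: r = 53 mm, L = 267 mm, e = 14 mm; θ ← 0°
rotate_crank_by(-33°): θ ← 0° -33° = -33°
rotate_crank_by(-13°): θ ← -33° -13° = -46°
rotate_crank_by(-51°): θ ← -46° -51° = -97°
rotate_crank_by(+70°): θ ← -97° +70° = -27°
crank pin P = (r cos θ, r sin θ) = (47.223346, -24.061496)
h = r sin θ − e = -24.061496 − 14 = -38.061496
sin φ = h / L = -38.061496 / 267 = -0.14255242
φ = arcsin(-0.14255242) = -8.195571°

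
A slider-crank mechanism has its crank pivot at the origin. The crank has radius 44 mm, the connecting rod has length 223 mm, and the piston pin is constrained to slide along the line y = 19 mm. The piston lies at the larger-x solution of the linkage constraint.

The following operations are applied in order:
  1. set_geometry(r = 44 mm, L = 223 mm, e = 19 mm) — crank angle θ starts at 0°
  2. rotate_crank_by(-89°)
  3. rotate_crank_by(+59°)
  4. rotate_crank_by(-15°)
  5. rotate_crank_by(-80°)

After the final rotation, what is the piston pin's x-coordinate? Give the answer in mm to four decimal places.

190.8629

set_geometry: r = 44 mm, L = 223 mm, e = 19 mm; θ ← 0°
rotate_crank_by(-89°): θ ← 0° -89° = -89°
rotate_crank_by(+59°): θ ← -89° +59° = -30°
rotate_crank_by(-15°): θ ← -30° -15° = -45°
rotate_crank_by(-80°): θ ← -45° -80° = -125°
crank pin P = (r cos θ, r sin θ) = (-25.237363, -36.042690)
h = r sin θ − e = -36.042690 − 19 = -55.042690
x = r cos θ + √(L² − h²) = -25.237363 + √(49729.0 − 3029.6977) = -25.237363 + 216.100214 = 190.862850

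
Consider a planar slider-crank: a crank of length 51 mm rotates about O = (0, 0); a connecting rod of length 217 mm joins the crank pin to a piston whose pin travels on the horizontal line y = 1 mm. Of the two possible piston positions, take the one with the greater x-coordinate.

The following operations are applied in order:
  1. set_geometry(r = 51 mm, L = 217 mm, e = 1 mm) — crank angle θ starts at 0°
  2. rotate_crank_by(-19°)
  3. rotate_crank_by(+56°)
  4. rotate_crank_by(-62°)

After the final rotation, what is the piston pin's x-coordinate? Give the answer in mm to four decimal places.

262.0465

set_geometry: r = 51 mm, L = 217 mm, e = 1 mm; θ ← 0°
rotate_crank_by(-19°): θ ← 0° -19° = -19°
rotate_crank_by(+56°): θ ← -19° +56° = 37°
rotate_crank_by(-62°): θ ← 37° -62° = -25°
crank pin P = (r cos θ, r sin θ) = (46.221697, -21.553531)
h = r sin θ − e = -21.553531 − 1 = -22.553531
x = r cos θ + √(L² − h²) = 46.221697 + √(47089.0 − 508.6618) = 46.221697 + 215.824786 = 262.046483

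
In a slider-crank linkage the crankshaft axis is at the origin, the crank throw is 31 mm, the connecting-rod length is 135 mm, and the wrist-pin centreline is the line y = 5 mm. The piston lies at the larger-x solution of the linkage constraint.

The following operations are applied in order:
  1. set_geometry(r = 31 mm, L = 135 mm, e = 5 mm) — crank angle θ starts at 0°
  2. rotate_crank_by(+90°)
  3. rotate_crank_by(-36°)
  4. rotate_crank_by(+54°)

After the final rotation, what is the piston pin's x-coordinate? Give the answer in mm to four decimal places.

123.1819

set_geometry: r = 31 mm, L = 135 mm, e = 5 mm; θ ← 0°
rotate_crank_by(+90°): θ ← 0° +90° = 90°
rotate_crank_by(-36°): θ ← 90° -36° = 54°
rotate_crank_by(+54°): θ ← 54° +54° = 108°
crank pin P = (r cos θ, r sin θ) = (-9.579527, 29.482752)
h = r sin θ − e = 29.482752 − 5 = 24.482752
x = r cos θ + √(L² − h²) = -9.579527 + √(18225.0 − 599.4051) = -9.579527 + 132.761421 = 123.181894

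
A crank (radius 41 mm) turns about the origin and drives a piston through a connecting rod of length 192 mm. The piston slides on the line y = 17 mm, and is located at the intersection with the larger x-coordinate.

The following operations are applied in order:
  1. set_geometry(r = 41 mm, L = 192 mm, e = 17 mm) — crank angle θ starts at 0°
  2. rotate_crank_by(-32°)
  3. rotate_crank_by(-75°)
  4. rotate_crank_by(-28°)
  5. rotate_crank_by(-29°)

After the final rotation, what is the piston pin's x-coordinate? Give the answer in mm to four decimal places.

set_geometry: r = 41 mm, L = 192 mm, e = 17 mm; θ ← 0°
rotate_crank_by(-32°): θ ← 0° -32° = -32°
rotate_crank_by(-75°): θ ← -32° -75° = -107°
rotate_crank_by(-28°): θ ← -107° -28° = -135°
rotate_crank_by(-29°): θ ← -135° -29° = -164°
crank pin P = (r cos θ, r sin θ) = (-39.411730, -11.301132)
h = r sin θ − e = -11.301132 − 17 = -28.301132
x = r cos θ + √(L² − h²) = -39.411730 + √(36864.0 − 800.9540) = -39.411730 + 189.902728 = 150.490998

150.4910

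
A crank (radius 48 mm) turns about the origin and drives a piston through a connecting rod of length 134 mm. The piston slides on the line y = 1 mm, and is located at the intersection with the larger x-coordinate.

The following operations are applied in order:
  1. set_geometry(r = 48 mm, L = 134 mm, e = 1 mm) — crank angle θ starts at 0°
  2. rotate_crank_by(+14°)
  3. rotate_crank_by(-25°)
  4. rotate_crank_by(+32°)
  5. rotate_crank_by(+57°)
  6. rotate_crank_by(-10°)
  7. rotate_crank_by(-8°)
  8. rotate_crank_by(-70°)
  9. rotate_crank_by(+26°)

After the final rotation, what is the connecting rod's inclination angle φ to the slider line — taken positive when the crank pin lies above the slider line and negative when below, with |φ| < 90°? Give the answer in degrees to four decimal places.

5.2369

set_geometry: r = 48 mm, L = 134 mm, e = 1 mm; θ ← 0°
rotate_crank_by(+14°): θ ← 0° +14° = 14°
rotate_crank_by(-25°): θ ← 14° -25° = -11°
rotate_crank_by(+32°): θ ← -11° +32° = 21°
rotate_crank_by(+57°): θ ← 21° +57° = 78°
rotate_crank_by(-10°): θ ← 78° -10° = 68°
rotate_crank_by(-8°): θ ← 68° -8° = 60°
rotate_crank_by(-70°): θ ← 60° -70° = -10°
rotate_crank_by(+26°): θ ← -10° +26° = 16°
crank pin P = (r cos θ, r sin θ) = (46.140561, 13.230593)
h = r sin θ − e = 13.230593 − 1 = 12.230593
sin φ = h / L = 12.230593 / 134 = 0.09127308
φ = arcsin(0.09127308) = 5.236851°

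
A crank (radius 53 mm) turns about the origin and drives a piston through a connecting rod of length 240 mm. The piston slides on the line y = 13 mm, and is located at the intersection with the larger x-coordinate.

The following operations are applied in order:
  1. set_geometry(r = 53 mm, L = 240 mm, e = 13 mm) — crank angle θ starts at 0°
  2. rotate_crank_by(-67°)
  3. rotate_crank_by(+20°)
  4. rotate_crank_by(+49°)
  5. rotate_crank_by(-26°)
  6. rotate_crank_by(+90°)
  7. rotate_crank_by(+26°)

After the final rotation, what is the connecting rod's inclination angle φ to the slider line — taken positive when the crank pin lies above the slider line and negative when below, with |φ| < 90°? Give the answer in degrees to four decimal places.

set_geometry: r = 53 mm, L = 240 mm, e = 13 mm; θ ← 0°
rotate_crank_by(-67°): θ ← 0° -67° = -67°
rotate_crank_by(+20°): θ ← -67° +20° = -47°
rotate_crank_by(+49°): θ ← -47° +49° = 2°
rotate_crank_by(-26°): θ ← 2° -26° = -24°
rotate_crank_by(+90°): θ ← -24° +90° = 66°
rotate_crank_by(+26°): θ ← 66° +26° = 92°
crank pin P = (r cos θ, r sin θ) = (-1.849673, 52.967714)
h = r sin θ − e = 52.967714 − 13 = 39.967714
sin φ = h / L = 39.967714 / 240 = 0.16653214
φ = arcsin(0.16653214) = 9.586251°

9.5863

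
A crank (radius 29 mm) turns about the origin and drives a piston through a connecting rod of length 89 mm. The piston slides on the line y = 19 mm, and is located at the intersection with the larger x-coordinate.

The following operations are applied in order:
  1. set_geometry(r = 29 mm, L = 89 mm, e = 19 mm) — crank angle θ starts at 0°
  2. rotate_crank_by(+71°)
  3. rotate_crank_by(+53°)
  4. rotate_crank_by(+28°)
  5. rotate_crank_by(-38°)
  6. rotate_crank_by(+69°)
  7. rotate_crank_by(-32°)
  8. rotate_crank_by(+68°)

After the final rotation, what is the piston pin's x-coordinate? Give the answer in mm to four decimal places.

58.2923

set_geometry: r = 29 mm, L = 89 mm, e = 19 mm; θ ← 0°
rotate_crank_by(+71°): θ ← 0° +71° = 71°
rotate_crank_by(+53°): θ ← 71° +53° = 124°
rotate_crank_by(+28°): θ ← 124° +28° = 152°
rotate_crank_by(-38°): θ ← 152° -38° = 114°
rotate_crank_by(+69°): θ ← 114° +69° = 183°
rotate_crank_by(-32°): θ ← 183° -32° = 151°
rotate_crank_by(+68°): θ ← 151° +68° = 219°
crank pin P = (r cos θ, r sin θ) = (-22.537233, -18.250291)
h = r sin θ − e = -18.250291 − 19 = -37.250291
x = r cos θ + √(L² − h²) = -22.537233 + √(7921.0 − 1387.5842) = -22.537233 + 80.829548 = 58.292315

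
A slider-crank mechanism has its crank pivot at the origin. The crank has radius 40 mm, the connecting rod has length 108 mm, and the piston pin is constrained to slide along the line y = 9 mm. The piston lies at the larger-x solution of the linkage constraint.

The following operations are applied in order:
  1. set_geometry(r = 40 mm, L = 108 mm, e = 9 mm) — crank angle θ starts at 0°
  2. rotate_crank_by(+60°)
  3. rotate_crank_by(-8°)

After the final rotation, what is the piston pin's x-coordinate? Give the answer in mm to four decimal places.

set_geometry: r = 40 mm, L = 108 mm, e = 9 mm; θ ← 0°
rotate_crank_by(+60°): θ ← 0° +60° = 60°
rotate_crank_by(-8°): θ ← 60° -8° = 52°
crank pin P = (r cos θ, r sin θ) = (24.626459, 31.520430)
h = r sin θ − e = 31.520430 − 9 = 22.520430
x = r cos θ + √(L² − h²) = 24.626459 + √(11664.0 − 507.1698) = 24.626459 + 105.625898 = 130.252357

130.2524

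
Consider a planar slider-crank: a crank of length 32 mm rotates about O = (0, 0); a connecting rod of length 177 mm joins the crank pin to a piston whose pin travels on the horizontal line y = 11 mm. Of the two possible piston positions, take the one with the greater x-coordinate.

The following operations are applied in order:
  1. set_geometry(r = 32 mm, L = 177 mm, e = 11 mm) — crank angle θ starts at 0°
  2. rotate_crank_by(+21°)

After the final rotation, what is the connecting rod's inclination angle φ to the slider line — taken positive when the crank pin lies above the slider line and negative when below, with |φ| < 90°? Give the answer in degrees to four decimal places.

0.1514

set_geometry: r = 32 mm, L = 177 mm, e = 11 mm; θ ← 0°
rotate_crank_by(+21°): θ ← 0° +21° = 21°
crank pin P = (r cos θ, r sin θ) = (29.874574, 11.467774)
h = r sin θ − e = 11.467774 − 11 = 0.467774
sin φ = h / L = 0.467774 / 177 = 0.00264279
φ = arcsin(0.00264279) = 0.151421°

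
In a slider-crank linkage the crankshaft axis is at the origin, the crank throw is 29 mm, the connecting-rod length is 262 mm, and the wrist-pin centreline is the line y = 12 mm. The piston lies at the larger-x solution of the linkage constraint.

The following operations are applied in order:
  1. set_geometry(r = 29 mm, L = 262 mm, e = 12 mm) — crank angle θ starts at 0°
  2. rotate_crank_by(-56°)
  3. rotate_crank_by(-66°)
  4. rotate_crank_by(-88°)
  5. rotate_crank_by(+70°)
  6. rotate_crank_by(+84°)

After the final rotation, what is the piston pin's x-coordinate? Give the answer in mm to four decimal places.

275.7257

set_geometry: r = 29 mm, L = 262 mm, e = 12 mm; θ ← 0°
rotate_crank_by(-56°): θ ← 0° -56° = -56°
rotate_crank_by(-66°): θ ← -56° -66° = -122°
rotate_crank_by(-88°): θ ← -122° -88° = -210°
rotate_crank_by(+70°): θ ← -210° +70° = -140°
rotate_crank_by(+84°): θ ← -140° +84° = -56°
crank pin P = (r cos θ, r sin θ) = (16.216594, -24.042090)
h = r sin θ − e = -24.042090 − 12 = -36.042090
x = r cos θ + √(L² − h²) = 16.216594 + √(68644.0 − 1299.0322) = 16.216594 + 259.509090 = 275.725684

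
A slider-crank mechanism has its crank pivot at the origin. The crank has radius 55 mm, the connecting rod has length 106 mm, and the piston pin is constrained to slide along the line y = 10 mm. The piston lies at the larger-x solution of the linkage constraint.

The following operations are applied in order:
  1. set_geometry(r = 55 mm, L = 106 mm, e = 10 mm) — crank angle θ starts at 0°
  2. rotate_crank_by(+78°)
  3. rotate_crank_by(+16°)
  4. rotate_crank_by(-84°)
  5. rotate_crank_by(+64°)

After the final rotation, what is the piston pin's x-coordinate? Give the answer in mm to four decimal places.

set_geometry: r = 55 mm, L = 106 mm, e = 10 mm; θ ← 0°
rotate_crank_by(+78°): θ ← 0° +78° = 78°
rotate_crank_by(+16°): θ ← 78° +16° = 94°
rotate_crank_by(-84°): θ ← 94° -84° = 10°
rotate_crank_by(+64°): θ ← 10° +64° = 74°
crank pin P = (r cos θ, r sin θ) = (15.160055, 52.869393)
h = r sin θ − e = 52.869393 − 10 = 42.869393
x = r cos θ + √(L² − h²) = 15.160055 + √(11236.0 − 1837.7849) = 15.160055 + 96.944392 = 112.104446

112.1044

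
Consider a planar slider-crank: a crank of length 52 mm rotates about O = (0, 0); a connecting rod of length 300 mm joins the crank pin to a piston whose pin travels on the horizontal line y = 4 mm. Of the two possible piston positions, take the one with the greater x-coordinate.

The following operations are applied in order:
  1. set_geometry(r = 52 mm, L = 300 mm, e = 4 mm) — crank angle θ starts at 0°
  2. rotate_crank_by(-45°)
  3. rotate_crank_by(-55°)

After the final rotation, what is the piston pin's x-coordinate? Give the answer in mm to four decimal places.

285.8463

set_geometry: r = 52 mm, L = 300 mm, e = 4 mm; θ ← 0°
rotate_crank_by(-45°): θ ← 0° -45° = -45°
rotate_crank_by(-55°): θ ← -45° -55° = -100°
crank pin P = (r cos θ, r sin θ) = (-9.029705, -51.210003)
h = r sin θ − e = -51.210003 − 4 = -55.210003
x = r cos θ + √(L² − h²) = -9.029705 + √(90000.0 − 3048.1444) = -9.029705 + 294.876000 = 285.846295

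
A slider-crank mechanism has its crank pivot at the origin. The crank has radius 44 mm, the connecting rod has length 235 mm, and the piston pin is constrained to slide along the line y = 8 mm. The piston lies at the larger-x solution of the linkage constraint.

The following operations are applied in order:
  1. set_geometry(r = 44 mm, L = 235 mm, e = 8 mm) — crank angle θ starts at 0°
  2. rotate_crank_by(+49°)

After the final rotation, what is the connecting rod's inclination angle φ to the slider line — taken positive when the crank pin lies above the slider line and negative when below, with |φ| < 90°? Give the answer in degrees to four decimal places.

6.1577

set_geometry: r = 44 mm, L = 235 mm, e = 8 mm; θ ← 0°
rotate_crank_by(+49°): θ ← 0° +49° = 49°
crank pin P = (r cos θ, r sin θ) = (28.866597, 33.207222)
h = r sin θ − e = 33.207222 − 8 = 25.207222
sin φ = h / L = 25.207222 / 235 = 0.10726477
φ = arcsin(0.10726477) = 6.157666°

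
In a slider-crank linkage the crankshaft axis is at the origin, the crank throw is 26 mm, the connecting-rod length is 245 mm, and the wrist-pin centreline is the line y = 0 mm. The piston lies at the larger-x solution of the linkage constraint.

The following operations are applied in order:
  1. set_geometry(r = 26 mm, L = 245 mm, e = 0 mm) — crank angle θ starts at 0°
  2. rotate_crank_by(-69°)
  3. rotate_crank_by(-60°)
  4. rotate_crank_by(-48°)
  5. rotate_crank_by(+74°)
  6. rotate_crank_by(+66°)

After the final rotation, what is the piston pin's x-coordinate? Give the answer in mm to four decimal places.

265.2644

set_geometry: r = 26 mm, L = 245 mm, e = 0 mm; θ ← 0°
rotate_crank_by(-69°): θ ← 0° -69° = -69°
rotate_crank_by(-60°): θ ← -69° -60° = -129°
rotate_crank_by(-48°): θ ← -129° -48° = -177°
rotate_crank_by(+74°): θ ← -177° +74° = -103°
rotate_crank_by(+66°): θ ← -103° +66° = -37°
crank pin P = (r cos θ, r sin θ) = (20.764523, -15.647191)
h = r sin θ − e = -15.647191 − 0 = -15.647191
x = r cos θ + √(L² − h²) = 20.764523 + √(60025.0 − 244.8346) = 20.764523 + 244.499827 = 265.264350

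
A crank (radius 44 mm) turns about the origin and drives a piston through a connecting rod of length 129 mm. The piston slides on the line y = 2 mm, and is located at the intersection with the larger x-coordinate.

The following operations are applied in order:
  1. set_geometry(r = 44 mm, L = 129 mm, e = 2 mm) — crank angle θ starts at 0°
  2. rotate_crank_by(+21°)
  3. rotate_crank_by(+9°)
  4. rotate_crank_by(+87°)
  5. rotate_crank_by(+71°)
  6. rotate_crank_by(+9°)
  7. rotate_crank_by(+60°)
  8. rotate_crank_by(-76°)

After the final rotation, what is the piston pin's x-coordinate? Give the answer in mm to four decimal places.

set_geometry: r = 44 mm, L = 129 mm, e = 2 mm; θ ← 0°
rotate_crank_by(+21°): θ ← 0° +21° = 21°
rotate_crank_by(+9°): θ ← 21° +9° = 30°
rotate_crank_by(+87°): θ ← 30° +87° = 117°
rotate_crank_by(+71°): θ ← 117° +71° = 188°
rotate_crank_by(+9°): θ ← 188° +9° = 197°
rotate_crank_by(+60°): θ ← 197° +60° = 257°
rotate_crank_by(-76°): θ ← 257° -76° = 181°
crank pin P = (r cos θ, r sin θ) = (-43.993299, -0.767906)
h = r sin θ − e = -0.767906 − 2 = -2.767906
x = r cos θ + √(L² − h²) = -43.993299 + √(16641.0 − 7.6613) = -43.993299 + 128.970302 = 84.977003

84.9770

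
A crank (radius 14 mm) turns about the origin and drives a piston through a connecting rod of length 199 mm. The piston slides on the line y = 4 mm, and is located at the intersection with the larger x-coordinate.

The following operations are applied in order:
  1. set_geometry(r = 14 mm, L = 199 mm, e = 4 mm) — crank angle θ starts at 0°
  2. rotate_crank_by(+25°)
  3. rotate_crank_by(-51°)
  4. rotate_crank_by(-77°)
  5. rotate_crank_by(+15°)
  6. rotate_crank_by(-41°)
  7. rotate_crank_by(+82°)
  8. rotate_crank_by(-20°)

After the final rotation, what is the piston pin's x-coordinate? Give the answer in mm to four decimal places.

set_geometry: r = 14 mm, L = 199 mm, e = 4 mm; θ ← 0°
rotate_crank_by(+25°): θ ← 0° +25° = 25°
rotate_crank_by(-51°): θ ← 25° -51° = -26°
rotate_crank_by(-77°): θ ← -26° -77° = -103°
rotate_crank_by(+15°): θ ← -103° +15° = -88°
rotate_crank_by(-41°): θ ← -88° -41° = -129°
rotate_crank_by(+82°): θ ← -129° +82° = -47°
rotate_crank_by(-20°): θ ← -47° -20° = -67°
crank pin P = (r cos θ, r sin θ) = (5.470236, -12.887068)
h = r sin θ − e = -12.887068 − 4 = -16.887068
x = r cos θ + √(L² − h²) = 5.470236 + √(39601.0 − 285.1731) = 5.470236 + 198.282190 = 203.752426

203.7524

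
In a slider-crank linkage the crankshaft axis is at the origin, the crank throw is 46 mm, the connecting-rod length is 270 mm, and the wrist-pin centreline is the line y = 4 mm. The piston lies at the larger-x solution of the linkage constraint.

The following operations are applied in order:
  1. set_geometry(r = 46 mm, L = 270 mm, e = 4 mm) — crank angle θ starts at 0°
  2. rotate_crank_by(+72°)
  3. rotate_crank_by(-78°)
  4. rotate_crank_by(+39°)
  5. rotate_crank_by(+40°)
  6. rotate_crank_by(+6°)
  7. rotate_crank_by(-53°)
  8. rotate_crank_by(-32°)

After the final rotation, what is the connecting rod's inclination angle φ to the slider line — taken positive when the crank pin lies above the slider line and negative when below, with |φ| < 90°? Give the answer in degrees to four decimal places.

-1.8695

set_geometry: r = 46 mm, L = 270 mm, e = 4 mm; θ ← 0°
rotate_crank_by(+72°): θ ← 0° +72° = 72°
rotate_crank_by(-78°): θ ← 72° -78° = -6°
rotate_crank_by(+39°): θ ← -6° +39° = 33°
rotate_crank_by(+40°): θ ← 33° +40° = 73°
rotate_crank_by(+6°): θ ← 73° +6° = 79°
rotate_crank_by(-53°): θ ← 79° -53° = 26°
rotate_crank_by(-32°): θ ← 26° -32° = -6°
crank pin P = (r cos θ, r sin θ) = (45.748007, -4.808309)
h = r sin θ − e = -4.808309 − 4 = -8.808309
sin φ = h / L = -8.808309 / 270 = -0.03262337
φ = arcsin(-0.03262337) = -1.869513°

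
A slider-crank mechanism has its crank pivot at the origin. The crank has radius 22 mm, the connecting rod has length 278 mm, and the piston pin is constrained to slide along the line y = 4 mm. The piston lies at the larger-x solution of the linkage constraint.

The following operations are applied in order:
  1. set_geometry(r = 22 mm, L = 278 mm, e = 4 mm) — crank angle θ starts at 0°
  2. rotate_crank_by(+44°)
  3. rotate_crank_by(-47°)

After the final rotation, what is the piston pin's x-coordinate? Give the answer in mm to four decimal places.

set_geometry: r = 22 mm, L = 278 mm, e = 4 mm; θ ← 0°
rotate_crank_by(+44°): θ ← 0° +44° = 44°
rotate_crank_by(-47°): θ ← 44° -47° = -3°
crank pin P = (r cos θ, r sin θ) = (21.969850, -1.151391)
h = r sin θ − e = -1.151391 − 4 = -5.151391
x = r cos θ + √(L² − h²) = 21.969850 + √(77284.0 − 26.5368) = 21.969850 + 277.952268 = 299.922118

299.9221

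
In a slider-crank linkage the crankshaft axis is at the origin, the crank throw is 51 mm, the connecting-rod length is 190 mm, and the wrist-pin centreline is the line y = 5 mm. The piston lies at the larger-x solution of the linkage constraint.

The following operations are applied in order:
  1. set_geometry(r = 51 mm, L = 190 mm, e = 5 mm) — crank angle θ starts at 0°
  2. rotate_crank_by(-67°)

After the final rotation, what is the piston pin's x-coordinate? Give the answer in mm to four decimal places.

202.6884

set_geometry: r = 51 mm, L = 190 mm, e = 5 mm; θ ← 0°
rotate_crank_by(-67°): θ ← 0° -67° = -67°
crank pin P = (r cos θ, r sin θ) = (19.927288, -46.945748)
h = r sin θ − e = -46.945748 − 5 = -51.945748
x = r cos θ + √(L² − h²) = 19.927288 + √(36100.0 − 2698.3607) = 19.927288 + 182.761154 = 202.688441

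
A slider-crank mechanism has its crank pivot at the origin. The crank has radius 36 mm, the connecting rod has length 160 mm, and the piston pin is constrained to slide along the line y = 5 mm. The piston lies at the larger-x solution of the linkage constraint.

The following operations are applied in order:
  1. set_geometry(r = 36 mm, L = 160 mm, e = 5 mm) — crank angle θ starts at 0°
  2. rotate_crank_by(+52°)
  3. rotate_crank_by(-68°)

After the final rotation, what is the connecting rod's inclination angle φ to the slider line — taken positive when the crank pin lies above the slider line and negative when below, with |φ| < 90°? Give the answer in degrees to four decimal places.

set_geometry: r = 36 mm, L = 160 mm, e = 5 mm; θ ← 0°
rotate_crank_by(+52°): θ ← 0° +52° = 52°
rotate_crank_by(-68°): θ ← 52° -68° = -16°
crank pin P = (r cos θ, r sin θ) = (34.605421, -9.922945)
h = r sin θ − e = -9.922945 − 5 = -14.922945
sin φ = h / L = -14.922945 / 160 = -0.09326841
φ = arcsin(-0.09326841) = -5.351664°

-5.3517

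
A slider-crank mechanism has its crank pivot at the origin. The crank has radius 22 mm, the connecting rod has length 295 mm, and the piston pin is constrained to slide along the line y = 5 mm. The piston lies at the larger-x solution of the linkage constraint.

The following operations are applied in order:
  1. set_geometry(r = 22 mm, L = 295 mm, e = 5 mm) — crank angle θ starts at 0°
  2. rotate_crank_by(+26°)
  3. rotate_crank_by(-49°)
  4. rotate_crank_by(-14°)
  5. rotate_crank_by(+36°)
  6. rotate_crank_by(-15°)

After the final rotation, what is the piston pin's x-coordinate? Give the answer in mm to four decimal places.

315.9402

set_geometry: r = 22 mm, L = 295 mm, e = 5 mm; θ ← 0°
rotate_crank_by(+26°): θ ← 0° +26° = 26°
rotate_crank_by(-49°): θ ← 26° -49° = -23°
rotate_crank_by(-14°): θ ← -23° -14° = -37°
rotate_crank_by(+36°): θ ← -37° +36° = -1°
rotate_crank_by(-15°): θ ← -1° -15° = -16°
crank pin P = (r cos θ, r sin θ) = (21.147757, -6.064022)
h = r sin θ − e = -6.064022 − 5 = -11.064022
x = r cos θ + √(L² − h²) = 21.147757 + √(87025.0 − 122.4126) = 21.147757 + 294.792448 = 315.940205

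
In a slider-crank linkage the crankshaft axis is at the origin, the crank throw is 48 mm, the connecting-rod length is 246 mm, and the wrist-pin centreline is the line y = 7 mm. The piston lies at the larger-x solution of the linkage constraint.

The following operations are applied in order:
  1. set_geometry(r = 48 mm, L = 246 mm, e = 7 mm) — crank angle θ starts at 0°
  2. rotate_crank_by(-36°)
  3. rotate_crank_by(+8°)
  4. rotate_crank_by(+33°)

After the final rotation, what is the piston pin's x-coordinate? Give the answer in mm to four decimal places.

set_geometry: r = 48 mm, L = 246 mm, e = 7 mm; θ ← 0°
rotate_crank_by(-36°): θ ← 0° -36° = -36°
rotate_crank_by(+8°): θ ← -36° +8° = -28°
rotate_crank_by(+33°): θ ← -28° +33° = 5°
crank pin P = (r cos θ, r sin θ) = (47.817346, 4.183476)
h = r sin θ − e = 4.183476 − 7 = -2.816524
x = r cos θ + √(L² − h²) = 47.817346 + √(60516.0 − 7.9328) = 47.817346 + 245.983876 = 293.801221

293.8012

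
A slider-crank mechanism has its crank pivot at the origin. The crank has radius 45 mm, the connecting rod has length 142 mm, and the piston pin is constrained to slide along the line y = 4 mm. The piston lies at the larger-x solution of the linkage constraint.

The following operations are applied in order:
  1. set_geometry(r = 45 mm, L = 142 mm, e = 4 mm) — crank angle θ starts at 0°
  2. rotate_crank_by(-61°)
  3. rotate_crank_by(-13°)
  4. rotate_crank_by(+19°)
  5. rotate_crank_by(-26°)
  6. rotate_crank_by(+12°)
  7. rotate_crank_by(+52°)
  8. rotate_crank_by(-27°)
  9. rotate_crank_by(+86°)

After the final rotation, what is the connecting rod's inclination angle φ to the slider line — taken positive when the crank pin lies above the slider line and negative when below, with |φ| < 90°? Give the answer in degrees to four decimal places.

10.5958

set_geometry: r = 45 mm, L = 142 mm, e = 4 mm; θ ← 0°
rotate_crank_by(-61°): θ ← 0° -61° = -61°
rotate_crank_by(-13°): θ ← -61° -13° = -74°
rotate_crank_by(+19°): θ ← -74° +19° = -55°
rotate_crank_by(-26°): θ ← -55° -26° = -81°
rotate_crank_by(+12°): θ ← -81° +12° = -69°
rotate_crank_by(+52°): θ ← -69° +52° = -17°
rotate_crank_by(-27°): θ ← -17° -27° = -44°
rotate_crank_by(+86°): θ ← -44° +86° = 42°
crank pin P = (r cos θ, r sin θ) = (33.441517, 30.110877)
h = r sin θ − e = 30.110877 − 4 = 26.110877
sin φ = h / L = 26.110877 / 142 = 0.18387942
φ = arcsin(0.18387942) = 10.595807°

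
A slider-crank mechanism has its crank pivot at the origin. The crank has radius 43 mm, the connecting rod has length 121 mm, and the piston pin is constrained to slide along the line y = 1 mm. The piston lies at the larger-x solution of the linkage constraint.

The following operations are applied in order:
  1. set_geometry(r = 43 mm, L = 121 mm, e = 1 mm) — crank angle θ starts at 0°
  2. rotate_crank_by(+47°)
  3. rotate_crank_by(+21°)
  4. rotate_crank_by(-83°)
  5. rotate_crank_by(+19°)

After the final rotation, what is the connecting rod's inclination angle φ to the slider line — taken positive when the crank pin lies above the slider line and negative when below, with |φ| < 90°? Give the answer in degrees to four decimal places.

0.9469

set_geometry: r = 43 mm, L = 121 mm, e = 1 mm; θ ← 0°
rotate_crank_by(+47°): θ ← 0° +47° = 47°
rotate_crank_by(+21°): θ ← 47° +21° = 68°
rotate_crank_by(-83°): θ ← 68° -83° = -15°
rotate_crank_by(+19°): θ ← -15° +19° = 4°
crank pin P = (r cos θ, r sin θ) = (42.895254, 2.999528)
h = r sin θ − e = 2.999528 − 1 = 1.999528
sin φ = h / L = 1.999528 / 121 = 0.01652503
φ = arcsin(0.01652503) = 0.946857°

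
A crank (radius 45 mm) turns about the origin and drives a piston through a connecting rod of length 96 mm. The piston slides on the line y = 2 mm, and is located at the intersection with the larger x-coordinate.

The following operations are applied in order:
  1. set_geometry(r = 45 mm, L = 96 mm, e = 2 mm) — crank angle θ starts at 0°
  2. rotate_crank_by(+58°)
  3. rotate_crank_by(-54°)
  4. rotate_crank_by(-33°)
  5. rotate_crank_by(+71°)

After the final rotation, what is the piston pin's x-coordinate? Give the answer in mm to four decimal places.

125.2336

set_geometry: r = 45 mm, L = 96 mm, e = 2 mm; θ ← 0°
rotate_crank_by(+58°): θ ← 0° +58° = 58°
rotate_crank_by(-54°): θ ← 58° -54° = 4°
rotate_crank_by(-33°): θ ← 4° -33° = -29°
rotate_crank_by(+71°): θ ← -29° +71° = 42°
crank pin P = (r cos θ, r sin θ) = (33.441517, 30.110877)
h = r sin θ − e = 30.110877 − 2 = 28.110877
x = r cos θ + √(L² − h²) = 33.441517 + √(9216.0 − 790.2214) = 33.441517 + 91.792040 = 125.233557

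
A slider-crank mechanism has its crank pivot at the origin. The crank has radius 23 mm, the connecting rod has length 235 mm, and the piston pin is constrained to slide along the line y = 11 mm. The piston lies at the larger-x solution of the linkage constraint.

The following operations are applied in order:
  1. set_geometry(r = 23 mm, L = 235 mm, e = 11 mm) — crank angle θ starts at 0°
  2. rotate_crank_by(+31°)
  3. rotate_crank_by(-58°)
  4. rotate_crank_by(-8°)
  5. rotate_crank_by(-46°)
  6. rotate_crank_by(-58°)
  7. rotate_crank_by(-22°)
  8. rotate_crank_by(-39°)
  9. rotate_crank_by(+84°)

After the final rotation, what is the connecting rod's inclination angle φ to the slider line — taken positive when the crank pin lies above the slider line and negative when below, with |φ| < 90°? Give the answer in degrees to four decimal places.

set_geometry: r = 23 mm, L = 235 mm, e = 11 mm; θ ← 0°
rotate_crank_by(+31°): θ ← 0° +31° = 31°
rotate_crank_by(-58°): θ ← 31° -58° = -27°
rotate_crank_by(-8°): θ ← -27° -8° = -35°
rotate_crank_by(-46°): θ ← -35° -46° = -81°
rotate_crank_by(-58°): θ ← -81° -58° = -139°
rotate_crank_by(-22°): θ ← -139° -22° = -161°
rotate_crank_by(-39°): θ ← -161° -39° = -200°
rotate_crank_by(+84°): θ ← -200° +84° = -116°
crank pin P = (r cos θ, r sin θ) = (-10.082536, -20.672263)
h = r sin θ − e = -20.672263 − 11 = -31.672263
sin φ = h / L = -31.672263 / 235 = -0.13477559
φ = arcsin(-0.13477559) = -7.745643°

-7.7456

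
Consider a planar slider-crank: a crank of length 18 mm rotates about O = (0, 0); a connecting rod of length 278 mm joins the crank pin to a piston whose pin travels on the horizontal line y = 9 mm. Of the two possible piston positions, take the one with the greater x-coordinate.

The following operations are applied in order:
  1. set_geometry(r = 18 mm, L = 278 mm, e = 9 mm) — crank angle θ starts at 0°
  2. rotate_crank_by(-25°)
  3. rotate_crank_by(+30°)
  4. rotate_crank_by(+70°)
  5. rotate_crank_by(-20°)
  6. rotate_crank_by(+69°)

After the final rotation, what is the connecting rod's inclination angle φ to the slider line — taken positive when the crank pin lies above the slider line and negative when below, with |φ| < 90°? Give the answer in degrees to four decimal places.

set_geometry: r = 18 mm, L = 278 mm, e = 9 mm; θ ← 0°
rotate_crank_by(-25°): θ ← 0° -25° = -25°
rotate_crank_by(+30°): θ ← -25° +30° = 5°
rotate_crank_by(+70°): θ ← 5° +70° = 75°
rotate_crank_by(-20°): θ ← 75° -20° = 55°
rotate_crank_by(+69°): θ ← 55° +69° = 124°
crank pin P = (r cos θ, r sin θ) = (-10.065472, 14.922676)
h = r sin θ − e = 14.922676 − 9 = 5.922676
sin φ = h / L = 5.922676 / 278 = 0.02130459
φ = arcsin(0.02130459) = 1.220756°

1.2208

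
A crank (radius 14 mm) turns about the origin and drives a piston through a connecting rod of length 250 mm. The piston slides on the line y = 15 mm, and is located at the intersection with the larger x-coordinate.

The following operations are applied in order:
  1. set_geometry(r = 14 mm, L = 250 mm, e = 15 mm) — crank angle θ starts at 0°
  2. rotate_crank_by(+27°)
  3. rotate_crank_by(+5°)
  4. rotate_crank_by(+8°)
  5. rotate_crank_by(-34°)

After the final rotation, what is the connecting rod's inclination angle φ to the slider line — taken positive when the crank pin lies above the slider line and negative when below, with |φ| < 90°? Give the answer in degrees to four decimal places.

set_geometry: r = 14 mm, L = 250 mm, e = 15 mm; θ ← 0°
rotate_crank_by(+27°): θ ← 0° +27° = 27°
rotate_crank_by(+5°): θ ← 27° +5° = 32°
rotate_crank_by(+8°): θ ← 32° +8° = 40°
rotate_crank_by(-34°): θ ← 40° -34° = 6°
crank pin P = (r cos θ, r sin θ) = (13.923307, 1.463398)
h = r sin θ − e = 1.463398 − 15 = -13.536602
sin φ = h / L = -13.536602 / 250 = -0.05414641
φ = arcsin(-0.05414641) = -3.103878°

-3.1039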